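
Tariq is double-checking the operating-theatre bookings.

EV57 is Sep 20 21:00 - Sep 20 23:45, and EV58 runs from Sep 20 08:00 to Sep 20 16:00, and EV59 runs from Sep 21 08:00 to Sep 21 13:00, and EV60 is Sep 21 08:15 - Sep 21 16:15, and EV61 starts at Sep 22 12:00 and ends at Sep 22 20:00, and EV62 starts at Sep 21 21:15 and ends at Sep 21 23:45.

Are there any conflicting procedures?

Two intervals overlap when each starts before the other ends.
Sorted by start: EV58, EV57, EV59, EV60, EV62, EV61.
EV57 starts after EV58 ends; EV58 is clear from here.
EV59 starts after EV57 ends; EV57 is clear from here.
EV60 starts before EV59 ends → EV59 and EV60 overlap.
That's a conflict, so the schedule is not conflict-free.

Yes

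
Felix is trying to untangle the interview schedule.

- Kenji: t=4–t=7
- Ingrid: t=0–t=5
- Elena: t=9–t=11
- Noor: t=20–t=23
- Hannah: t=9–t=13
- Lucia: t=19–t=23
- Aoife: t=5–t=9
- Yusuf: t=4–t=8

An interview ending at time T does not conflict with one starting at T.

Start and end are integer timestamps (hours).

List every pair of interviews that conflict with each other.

Sorted by start: Ingrid, Kenji, Yusuf, Aoife, Hannah, Elena, Lucia, Noor.
Kenji starts before Ingrid ends → Ingrid and Kenji overlap.
Yusuf starts before Ingrid ends → Ingrid and Yusuf overlap.
Aoife starts exactly when Ingrid ends (back-to-back, no overlap) — done with Ingrid.
Yusuf starts before Kenji ends → Kenji and Yusuf overlap.
Aoife starts before Kenji ends → Kenji and Aoife overlap.
Hannah starts after Kenji ends — done with Kenji.
Aoife starts before Yusuf ends → Yusuf and Aoife overlap.
Hannah starts after Yusuf ends — done with Yusuf.
Hannah starts exactly when Aoife ends (back-to-back, no overlap) — done with Aoife.
Elena starts before Hannah ends → Hannah and Elena overlap.
Lucia starts after Hannah ends — done with Hannah.
Lucia starts after Elena ends — done with Elena.
Noor starts before Lucia ends → Lucia and Noor overlap.

Aoife & Kenji, Aoife & Yusuf, Elena & Hannah, Ingrid & Kenji, Ingrid & Yusuf, Kenji & Yusuf, Lucia & Noor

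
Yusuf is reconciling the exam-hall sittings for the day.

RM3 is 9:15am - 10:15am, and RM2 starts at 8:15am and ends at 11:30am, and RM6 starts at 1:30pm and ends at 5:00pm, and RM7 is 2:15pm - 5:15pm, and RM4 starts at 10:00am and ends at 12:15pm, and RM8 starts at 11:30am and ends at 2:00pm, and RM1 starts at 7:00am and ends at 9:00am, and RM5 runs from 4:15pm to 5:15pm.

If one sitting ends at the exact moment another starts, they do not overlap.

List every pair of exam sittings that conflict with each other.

RM1 & RM2, RM2 & RM3, RM2 & RM4, RM3 & RM4, RM4 & RM8, RM5 & RM6, RM5 & RM7, RM6 & RM7, RM6 & RM8

Sorted by start: RM1, RM2, RM3, RM4, RM8, RM6, RM7, RM5.
RM2 starts before RM1 ends → RM1 and RM2 overlap.
RM3 starts after RM1 ends, so nothing later overlaps RM1 either.
RM3 starts before RM2 ends → RM2 and RM3 overlap.
RM4 starts before RM2 ends → RM2 and RM4 overlap.
RM8 starts exactly when RM2 ends (back-to-back, no overlap), so nothing later overlaps RM2 either.
RM4 starts before RM3 ends → RM3 and RM4 overlap.
RM8 starts after RM3 ends, so nothing later overlaps RM3 either.
RM8 starts before RM4 ends → RM4 and RM8 overlap.
RM6 starts after RM4 ends, so nothing later overlaps RM4 either.
RM6 starts before RM8 ends → RM8 and RM6 overlap.
RM7 starts after RM8 ends, so nothing later overlaps RM8 either.
RM7 starts before RM6 ends → RM6 and RM7 overlap.
RM5 starts before RM6 ends → RM6 and RM5 overlap.
RM5 starts before RM7 ends → RM7 and RM5 overlap.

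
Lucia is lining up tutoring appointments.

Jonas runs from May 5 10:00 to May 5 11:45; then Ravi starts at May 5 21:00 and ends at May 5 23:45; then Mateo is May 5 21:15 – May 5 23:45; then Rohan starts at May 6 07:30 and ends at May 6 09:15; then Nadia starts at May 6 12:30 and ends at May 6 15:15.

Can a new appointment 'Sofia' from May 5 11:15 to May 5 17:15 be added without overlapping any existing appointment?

No — it overlaps Jonas

Jonas: starts May 5 10:00 before Sofia ends May 5 17:15, and ends May 5 11:45 after Sofia starts May 5 11:15 → overlap.
Ravi: starts May 5 21:00 at or after Sofia ends May 5 17:15 → clear.
Mateo: starts May 5 21:15 at or after Sofia ends May 5 17:15 → clear.
Rohan: starts May 6 07:30 at or after Sofia ends May 5 17:15 → clear.
Nadia: starts May 6 12:30 at or after Sofia ends May 5 17:15 → clear.
Sofia overlaps Jonas.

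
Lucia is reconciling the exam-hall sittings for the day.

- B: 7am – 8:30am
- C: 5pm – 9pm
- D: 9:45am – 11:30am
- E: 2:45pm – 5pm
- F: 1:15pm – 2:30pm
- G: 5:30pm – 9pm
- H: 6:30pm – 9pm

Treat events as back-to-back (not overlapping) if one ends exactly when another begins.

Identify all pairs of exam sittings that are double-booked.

C & G, C & H, G & H

Sorted by start: B, D, F, E, C, G, H.
D starts after B ends, so nothing later overlaps B either.
F starts after D ends, so nothing later overlaps D either.
E starts after F ends, so nothing later overlaps F either.
C starts exactly when E ends (back-to-back, no overlap), so nothing later overlaps E either.
G starts before C ends → C and G overlap.
H starts before C ends → C and H overlap.
H starts before G ends → G and H overlap.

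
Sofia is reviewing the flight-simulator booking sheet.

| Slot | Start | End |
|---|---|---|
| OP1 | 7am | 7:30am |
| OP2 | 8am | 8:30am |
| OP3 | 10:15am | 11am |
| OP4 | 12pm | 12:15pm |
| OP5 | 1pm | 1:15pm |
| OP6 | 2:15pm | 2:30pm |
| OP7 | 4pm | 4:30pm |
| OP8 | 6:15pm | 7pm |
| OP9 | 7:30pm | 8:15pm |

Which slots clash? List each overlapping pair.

Check each pair: they overlap iff neither finishes before the other starts.
Sorted by start: OP1, OP2, OP3, OP4, OP5, OP6, OP7, OP8, OP9.
OP2 starts after OP1 ends, so nothing later overlaps OP1 either.
OP3 starts after OP2 ends, so nothing later overlaps OP2 either.
OP4 starts after OP3 ends, so nothing later overlaps OP3 either.
OP5 starts after OP4 ends, so nothing later overlaps OP4 either.
OP6 starts after OP5 ends, so nothing later overlaps OP5 either.
OP7 starts after OP6 ends, so nothing later overlaps OP6 either.
OP8 starts after OP7 ends, so nothing later overlaps OP7 either.
OP9 starts after OP8 ends.

no overlapping pairs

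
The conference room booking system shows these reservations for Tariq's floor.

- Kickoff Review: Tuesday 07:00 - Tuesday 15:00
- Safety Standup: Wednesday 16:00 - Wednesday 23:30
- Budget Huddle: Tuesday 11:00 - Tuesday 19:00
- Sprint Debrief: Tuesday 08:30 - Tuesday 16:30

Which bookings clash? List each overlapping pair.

Sorted by start: Kickoff Review, Sprint Debrief, Budget Huddle, Safety Standup.
Sprint Debrief starts before Kickoff Review ends → Kickoff Review and Sprint Debrief overlap.
Budget Huddle starts before Kickoff Review ends → Kickoff Review and Budget Huddle overlap.
Safety Standup starts after Kickoff Review ends.
Budget Huddle starts before Sprint Debrief ends → Sprint Debrief and Budget Huddle overlap.
Safety Standup starts after Sprint Debrief ends.
Safety Standup starts after Budget Huddle ends.

Budget Huddle & Kickoff Review, Budget Huddle & Sprint Debrief, Kickoff Review & Sprint Debrief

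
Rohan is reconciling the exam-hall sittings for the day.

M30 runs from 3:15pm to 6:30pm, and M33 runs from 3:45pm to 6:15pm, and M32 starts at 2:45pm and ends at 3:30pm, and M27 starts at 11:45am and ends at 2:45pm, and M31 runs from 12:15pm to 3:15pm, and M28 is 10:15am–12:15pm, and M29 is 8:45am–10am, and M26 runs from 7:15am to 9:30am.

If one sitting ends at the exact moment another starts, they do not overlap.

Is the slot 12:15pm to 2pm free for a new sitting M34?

M26: ends 9:30am at or before M34 starts 12:15pm → clear.
M29: ends 10am at or before M34 starts 12:15pm → clear.
M28: ends 12:15pm at or before M34 starts 12:15pm → clear.
M27: starts 11:45am before M34 ends 2pm, and ends 2:45pm after M34 starts 12:15pm → overlap.
M31: starts 12:15pm before M34 ends 2pm, and ends 3:15pm after M34 starts 12:15pm → overlap.
M32: starts 2:45pm at or after M34 ends 2pm → clear.
M30: starts 3:15pm at or after M34 ends 2pm → clear.
M33: starts 3:45pm at or after M34 ends 2pm → clear.
M34 overlaps M27, M31.

No — it overlaps M27, M31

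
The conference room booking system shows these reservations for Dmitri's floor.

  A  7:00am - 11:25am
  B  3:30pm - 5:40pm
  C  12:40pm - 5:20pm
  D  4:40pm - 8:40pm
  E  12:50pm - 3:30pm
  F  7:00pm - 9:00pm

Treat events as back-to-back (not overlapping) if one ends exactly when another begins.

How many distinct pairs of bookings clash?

5

Two intervals overlap when each starts before the other ends.
Sorted by start: A, C, E, B, D, F.
C starts after A ends, so nothing later overlaps A either.
E starts before C ends → C and E overlap.
B starts before C ends → C and B overlap.
D starts before C ends → C and D overlap.
F starts after C ends.
B starts exactly when E ends (back-to-back, no overlap), so nothing later overlaps E either.
D starts before B ends → B and D overlap.
F starts after B ends.
F starts before D ends → D and F overlap.
Overlapping pairs: B & C, B & D, C & D, C & E, D & F — 5 in total.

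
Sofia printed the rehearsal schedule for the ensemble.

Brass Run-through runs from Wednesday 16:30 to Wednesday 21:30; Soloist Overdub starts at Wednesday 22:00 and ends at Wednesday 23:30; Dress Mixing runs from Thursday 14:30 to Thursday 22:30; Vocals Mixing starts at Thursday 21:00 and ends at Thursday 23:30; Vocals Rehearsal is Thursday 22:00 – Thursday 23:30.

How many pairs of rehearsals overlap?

Two intervals overlap when each starts before the other ends.
Sorted by start: Brass Run-through, Soloist Overdub, Dress Mixing, Vocals Mixing, Vocals Rehearsal.
Soloist Overdub starts after Brass Run-through ends — done with Brass Run-through.
Dress Mixing starts after Soloist Overdub ends — done with Soloist Overdub.
Vocals Mixing starts before Dress Mixing ends → Dress Mixing and Vocals Mixing overlap.
Vocals Rehearsal starts before Dress Mixing ends → Dress Mixing and Vocals Rehearsal overlap.
Vocals Rehearsal starts before Vocals Mixing ends → Vocals Mixing and Vocals Rehearsal overlap.
Overlapping pairs: Dress Mixing & Vocals Mixing, Dress Mixing & Vocals Rehearsal, Vocals Mixing & Vocals Rehearsal — 3 in total.

3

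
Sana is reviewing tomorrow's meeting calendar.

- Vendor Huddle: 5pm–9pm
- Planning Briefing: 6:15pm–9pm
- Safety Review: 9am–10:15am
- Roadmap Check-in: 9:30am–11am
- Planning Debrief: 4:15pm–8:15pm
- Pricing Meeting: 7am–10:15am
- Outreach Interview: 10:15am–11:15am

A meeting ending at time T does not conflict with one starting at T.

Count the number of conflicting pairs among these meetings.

Two intervals overlap when each starts before the other ends.
Sorted by start: Pricing Meeting, Safety Review, Roadmap Check-in, Outreach Interview, Planning Debrief, Vendor Huddle, Planning Briefing.
Safety Review starts before Pricing Meeting ends → Pricing Meeting and Safety Review overlap.
Roadmap Check-in starts before Pricing Meeting ends → Pricing Meeting and Roadmap Check-in overlap.
Outreach Interview starts exactly when Pricing Meeting ends (back-to-back, no overlap); Pricing Meeting is clear from here.
Roadmap Check-in starts before Safety Review ends → Safety Review and Roadmap Check-in overlap.
Outreach Interview starts exactly when Safety Review ends (back-to-back, no overlap); Safety Review is clear from here.
Outreach Interview starts before Roadmap Check-in ends → Roadmap Check-in and Outreach Interview overlap.
Planning Debrief starts after Roadmap Check-in ends; Roadmap Check-in is clear from here.
Planning Debrief starts after Outreach Interview ends; Outreach Interview is clear from here.
Vendor Huddle starts before Planning Debrief ends → Planning Debrief and Vendor Huddle overlap.
Planning Briefing starts before Planning Debrief ends → Planning Debrief and Planning Briefing overlap.
Planning Briefing starts before Vendor Huddle ends → Vendor Huddle and Planning Briefing overlap.
Overlapping pairs: Outreach Interview & Roadmap Check-in, Planning Briefing & Planning Debrief, Planning Briefing & Vendor Huddle, Planning Debrief & Vendor Huddle, Pricing Meeting & Roadmap Check-in, Pricing Meeting & Safety Review, Roadmap Check-in & Safety Review — 7 in total.

7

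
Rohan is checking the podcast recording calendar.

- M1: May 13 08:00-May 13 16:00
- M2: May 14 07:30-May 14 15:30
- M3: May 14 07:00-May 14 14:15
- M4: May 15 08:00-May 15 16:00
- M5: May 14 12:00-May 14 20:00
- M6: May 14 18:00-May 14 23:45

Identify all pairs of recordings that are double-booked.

Sorted by start: M1, M3, M2, M5, M6, M4.
M3 starts after M1 ends, so nothing later overlaps M1 either.
M2 starts before M3 ends → M3 and M2 overlap.
M5 starts before M3 ends → M3 and M5 overlap.
M6 starts after M3 ends, so nothing later overlaps M3 either.
M5 starts before M2 ends → M2 and M5 overlap.
M6 starts after M2 ends, so nothing later overlaps M2 either.
M6 starts before M5 ends → M5 and M6 overlap.
M4 starts after M5 ends.
M4 starts after M6 ends.

M2 & M3, M2 & M5, M3 & M5, M5 & M6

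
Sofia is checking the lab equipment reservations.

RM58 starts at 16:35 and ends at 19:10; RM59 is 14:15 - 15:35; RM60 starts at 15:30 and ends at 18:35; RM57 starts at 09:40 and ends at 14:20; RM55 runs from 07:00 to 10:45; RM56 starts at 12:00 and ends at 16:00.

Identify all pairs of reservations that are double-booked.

RM55 & RM57, RM56 & RM57, RM56 & RM59, RM56 & RM60, RM57 & RM59, RM58 & RM60, RM59 & RM60

Sorted by start: RM55, RM57, RM56, RM59, RM60, RM58.
RM57 starts before RM55 ends → RM55 and RM57 overlap.
RM56 starts after RM55 ends; RM55 is clear from here.
RM56 starts before RM57 ends → RM57 and RM56 overlap.
RM59 starts before RM57 ends → RM57 and RM59 overlap.
RM60 starts after RM57 ends; RM57 is clear from here.
RM59 starts before RM56 ends → RM56 and RM59 overlap.
RM60 starts before RM56 ends → RM56 and RM60 overlap.
RM58 starts after RM56 ends.
RM60 starts before RM59 ends → RM59 and RM60 overlap.
RM58 starts after RM59 ends.
RM58 starts before RM60 ends → RM60 and RM58 overlap.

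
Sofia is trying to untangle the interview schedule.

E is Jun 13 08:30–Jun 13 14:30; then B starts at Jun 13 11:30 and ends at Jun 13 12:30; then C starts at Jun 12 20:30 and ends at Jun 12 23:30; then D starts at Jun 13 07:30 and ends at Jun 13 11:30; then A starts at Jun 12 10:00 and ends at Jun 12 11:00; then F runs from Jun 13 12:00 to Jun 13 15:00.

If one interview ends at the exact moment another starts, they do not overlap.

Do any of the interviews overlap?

Sorted by start: A, C, D, E, B, F.
C starts after A ends, so A has no further overlaps.
D starts after C ends, so C has no further overlaps.
E starts before D ends → D and E overlap.
That's a conflict, so the schedule is not conflict-free.

Yes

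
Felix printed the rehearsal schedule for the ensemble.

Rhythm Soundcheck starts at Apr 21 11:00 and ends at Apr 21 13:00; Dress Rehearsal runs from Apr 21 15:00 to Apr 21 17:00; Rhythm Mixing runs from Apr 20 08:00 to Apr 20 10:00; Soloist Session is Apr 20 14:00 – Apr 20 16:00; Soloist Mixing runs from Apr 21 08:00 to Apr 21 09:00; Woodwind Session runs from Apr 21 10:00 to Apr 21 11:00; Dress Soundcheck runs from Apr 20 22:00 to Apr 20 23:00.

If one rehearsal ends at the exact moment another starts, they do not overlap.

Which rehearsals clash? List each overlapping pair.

Sorted by start: Rhythm Mixing, Soloist Session, Dress Soundcheck, Soloist Mixing, Woodwind Session, Rhythm Soundcheck, Dress Rehearsal.
Soloist Session starts after Rhythm Mixing ends, so Rhythm Mixing has no further overlaps.
Dress Soundcheck starts after Soloist Session ends, so Soloist Session has no further overlaps.
Soloist Mixing starts after Dress Soundcheck ends, so Dress Soundcheck has no further overlaps.
Woodwind Session starts after Soloist Mixing ends, so Soloist Mixing has no further overlaps.
Rhythm Soundcheck starts exactly when Woodwind Session ends (back-to-back, no overlap), so Woodwind Session has no further overlaps.
Dress Rehearsal starts after Rhythm Soundcheck ends.

no overlapping pairs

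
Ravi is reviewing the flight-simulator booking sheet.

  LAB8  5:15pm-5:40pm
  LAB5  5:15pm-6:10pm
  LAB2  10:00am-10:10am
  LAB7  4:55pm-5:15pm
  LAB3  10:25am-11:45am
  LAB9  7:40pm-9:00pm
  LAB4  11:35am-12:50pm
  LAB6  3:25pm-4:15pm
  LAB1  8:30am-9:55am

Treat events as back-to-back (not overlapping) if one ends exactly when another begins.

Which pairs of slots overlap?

Two intervals overlap when each starts before the other ends.
Sorted by start: LAB1, LAB2, LAB3, LAB4, LAB6, LAB7, LAB5, LAB8, LAB9.
LAB2 starts after LAB1 ends, so nothing later overlaps LAB1 either.
LAB3 starts after LAB2 ends, so nothing later overlaps LAB2 either.
LAB4 starts before LAB3 ends → LAB3 and LAB4 overlap.
LAB6 starts after LAB3 ends, so nothing later overlaps LAB3 either.
LAB6 starts after LAB4 ends, so nothing later overlaps LAB4 either.
LAB7 starts after LAB6 ends, so nothing later overlaps LAB6 either.
LAB5 starts exactly when LAB7 ends (back-to-back, no overlap), so nothing later overlaps LAB7 either.
LAB8 starts before LAB5 ends → LAB5 and LAB8 overlap.
LAB9 starts after LAB5 ends.
LAB9 starts after LAB8 ends.

LAB3 & LAB4, LAB5 & LAB8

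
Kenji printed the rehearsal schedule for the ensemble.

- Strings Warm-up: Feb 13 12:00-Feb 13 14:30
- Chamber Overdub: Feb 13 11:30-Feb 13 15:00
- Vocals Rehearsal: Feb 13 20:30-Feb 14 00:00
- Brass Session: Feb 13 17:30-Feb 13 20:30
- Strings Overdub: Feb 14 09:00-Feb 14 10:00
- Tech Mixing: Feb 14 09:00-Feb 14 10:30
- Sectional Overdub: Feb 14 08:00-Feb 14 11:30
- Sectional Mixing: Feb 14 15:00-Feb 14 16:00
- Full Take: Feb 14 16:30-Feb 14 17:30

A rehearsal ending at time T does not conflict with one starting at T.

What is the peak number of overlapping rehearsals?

Walk through starts and ends in time order (an end at T is processed before a start at T):
Feb 13 11:30 start Chamber Overdub → 1
Feb 13 12:00 start Strings Warm-up → 2
Feb 13 14:30 end Strings Warm-up → 1
Feb 13 15:00 end Chamber Overdub → 0
Feb 13 17:30 start Brass Session → 1
Feb 13 20:30 end Brass Session → 0
Feb 13 20:30 start Vocals Rehearsal → 1
Feb 14 00:00 end Vocals Rehearsal → 0
Feb 14 08:00 start Sectional Overdub → 1
Feb 14 09:00 start Strings Overdub → 2
Feb 14 09:00 start Tech Mixing → 3
Feb 14 10:00 end Strings Overdub → 2
Feb 14 10:30 end Tech Mixing → 1
Feb 14 11:30 end Sectional Overdub → 0
Feb 14 15:00 start Sectional Mixing → 1
Feb 14 16:00 end Sectional Mixing → 0
Feb 14 16:30 start Full Take → 1
Feb 14 17:30 end Full Take → 0
Peak is 3, at Feb 14 09:00 (Sectional Overdub, Strings Overdub, Tech Mixing).

3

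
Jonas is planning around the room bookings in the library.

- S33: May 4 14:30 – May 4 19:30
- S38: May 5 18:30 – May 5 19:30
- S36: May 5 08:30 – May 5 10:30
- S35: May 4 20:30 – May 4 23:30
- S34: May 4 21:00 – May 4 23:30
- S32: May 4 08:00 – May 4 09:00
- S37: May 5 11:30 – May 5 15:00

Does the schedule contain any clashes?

Two intervals overlap when each starts before the other ends.
Sorted by start: S32, S33, S35, S34, S36, S37, S38.
S33 starts after S32 ends — done with S32.
S35 starts after S33 ends — done with S33.
S34 starts before S35 ends → S35 and S34 overlap.
That's a conflict, so the schedule is not conflict-free.

Yes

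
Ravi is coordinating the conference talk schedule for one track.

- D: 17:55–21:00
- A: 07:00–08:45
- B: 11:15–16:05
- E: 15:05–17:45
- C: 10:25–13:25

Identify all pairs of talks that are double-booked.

Two intervals overlap when each starts before the other ends.
Sorted by start: A, C, B, E, D.
C starts after A ends; A is clear from here.
B starts before C ends → C and B overlap.
E starts after C ends; C is clear from here.
E starts before B ends → B and E overlap.
D starts after B ends.
D starts after E ends.

B & C, B & E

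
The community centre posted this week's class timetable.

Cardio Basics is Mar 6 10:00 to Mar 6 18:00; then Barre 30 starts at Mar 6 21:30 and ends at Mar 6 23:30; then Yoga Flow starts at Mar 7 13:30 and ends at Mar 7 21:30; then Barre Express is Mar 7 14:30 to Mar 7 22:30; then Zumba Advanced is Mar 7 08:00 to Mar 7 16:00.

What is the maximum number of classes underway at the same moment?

Walk through starts and ends in time order (an end at T is processed before a start at T):
Mar 6 10:00 start Cardio Basics → 1
Mar 6 18:00 end Cardio Basics → 0
Mar 6 21:30 start Barre 30 → 1
Mar 6 23:30 end Barre 30 → 0
Mar 7 08:00 start Zumba Advanced → 1
Mar 7 13:30 start Yoga Flow → 2
Mar 7 14:30 start Barre Express → 3
Mar 7 16:00 end Zumba Advanced → 2
Mar 7 21:30 end Yoga Flow → 1
Mar 7 22:30 end Barre Express → 0
Peak is 3, at Mar 7 14:30 (Barre Express, Yoga Flow, Zumba Advanced).

3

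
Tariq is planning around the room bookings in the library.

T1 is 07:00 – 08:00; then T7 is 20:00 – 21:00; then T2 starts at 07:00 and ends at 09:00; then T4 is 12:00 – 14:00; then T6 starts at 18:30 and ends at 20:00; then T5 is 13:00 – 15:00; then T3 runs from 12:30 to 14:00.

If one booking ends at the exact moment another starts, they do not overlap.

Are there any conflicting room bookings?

Check each pair: they overlap iff neither finishes before the other starts.
Sorted by start: T1, T2, T4, T3, T5, T6, T7.
T2 starts before T1 ends → T1 and T2 overlap.
That's a conflict, so the schedule is not conflict-free.

Yes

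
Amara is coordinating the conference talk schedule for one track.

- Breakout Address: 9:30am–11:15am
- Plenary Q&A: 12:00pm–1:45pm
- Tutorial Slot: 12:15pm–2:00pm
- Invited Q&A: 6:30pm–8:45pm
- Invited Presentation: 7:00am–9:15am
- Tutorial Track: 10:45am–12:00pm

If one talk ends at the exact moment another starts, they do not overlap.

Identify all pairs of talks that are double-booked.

Breakout Address & Tutorial Track, Plenary Q&A & Tutorial Slot

Sorted by start: Invited Presentation, Breakout Address, Tutorial Track, Plenary Q&A, Tutorial Slot, Invited Q&A.
Breakout Address starts after Invited Presentation ends; Invited Presentation is clear from here.
Tutorial Track starts before Breakout Address ends → Breakout Address and Tutorial Track overlap.
Plenary Q&A starts after Breakout Address ends; Breakout Address is clear from here.
Plenary Q&A starts exactly when Tutorial Track ends (back-to-back, no overlap); Tutorial Track is clear from here.
Tutorial Slot starts before Plenary Q&A ends → Plenary Q&A and Tutorial Slot overlap.
Invited Q&A starts after Plenary Q&A ends.
Invited Q&A starts after Tutorial Slot ends.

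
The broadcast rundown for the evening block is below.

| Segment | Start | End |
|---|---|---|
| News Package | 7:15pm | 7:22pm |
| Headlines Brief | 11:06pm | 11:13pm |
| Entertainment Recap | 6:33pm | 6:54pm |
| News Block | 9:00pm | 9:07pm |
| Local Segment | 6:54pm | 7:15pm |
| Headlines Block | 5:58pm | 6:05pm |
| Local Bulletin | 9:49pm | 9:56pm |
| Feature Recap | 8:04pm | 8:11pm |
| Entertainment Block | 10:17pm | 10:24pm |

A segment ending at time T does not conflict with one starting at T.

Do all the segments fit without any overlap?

Yes

Sorted by start: Headlines Block, Entertainment Recap, Local Segment, News Package, Feature Recap, News Block, Local Bulletin, Entertainment Block, Headlines Brief.
Entertainment Recap starts after Headlines Block ends; Headlines Block is clear from here.
Local Segment starts exactly when Entertainment Recap ends (back-to-back, no overlap); Entertainment Recap is clear from here.
News Package starts exactly when Local Segment ends (back-to-back, no overlap); Local Segment is clear from here.
Feature Recap starts after News Package ends; News Package is clear from here.
News Block starts after Feature Recap ends; Feature Recap is clear from here.
Local Bulletin starts after News Block ends; News Block is clear from here.
Entertainment Block starts after Local Bulletin ends; Local Bulletin is clear from here.
Headlines Brief starts after Entertainment Block ends.
Every pair is clear; the schedule has no overlaps.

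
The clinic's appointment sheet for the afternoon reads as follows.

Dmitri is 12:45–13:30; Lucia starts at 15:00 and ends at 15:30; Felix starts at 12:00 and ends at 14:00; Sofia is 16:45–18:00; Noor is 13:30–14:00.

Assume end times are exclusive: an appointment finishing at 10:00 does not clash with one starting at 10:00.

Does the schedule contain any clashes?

Sorted by start: Felix, Dmitri, Noor, Lucia, Sofia.
Dmitri starts before Felix ends → Felix and Dmitri overlap.
That's a conflict, so the schedule is not conflict-free.

Yes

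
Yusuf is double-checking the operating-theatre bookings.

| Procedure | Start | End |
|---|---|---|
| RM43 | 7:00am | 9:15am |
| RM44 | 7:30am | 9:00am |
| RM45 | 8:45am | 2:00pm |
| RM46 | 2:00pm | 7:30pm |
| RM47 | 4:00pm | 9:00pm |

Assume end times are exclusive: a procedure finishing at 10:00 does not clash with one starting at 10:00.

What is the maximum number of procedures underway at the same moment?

3

Sort all start/end points and keep a running count:
7:00am start RM43 → 1
7:30am start RM44 → 2
8:45am start RM45 → 3
9:00am end RM44 → 2
9:15am end RM43 → 1
2:00pm end RM45 → 0
2:00pm start RM46 → 1
4:00pm start RM47 → 2
7:30pm end RM46 → 1
9:00pm end RM47 → 0
Peak is 3, at 8:45am (RM43, RM44, RM45).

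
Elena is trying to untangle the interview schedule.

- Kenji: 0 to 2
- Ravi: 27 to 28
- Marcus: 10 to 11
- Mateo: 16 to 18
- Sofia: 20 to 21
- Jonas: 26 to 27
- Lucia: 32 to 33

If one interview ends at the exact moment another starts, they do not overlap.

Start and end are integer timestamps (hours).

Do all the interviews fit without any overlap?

Yes

Check each pair: they overlap iff neither finishes before the other starts.
Sorted by start: Kenji, Marcus, Mateo, Sofia, Jonas, Ravi, Lucia.
Marcus starts after Kenji ends, so Kenji has no further overlaps.
Mateo starts after Marcus ends, so Marcus has no further overlaps.
Sofia starts after Mateo ends, so Mateo has no further overlaps.
Jonas starts after Sofia ends, so Sofia has no further overlaps.
Ravi starts exactly when Jonas ends (back-to-back, no overlap), so Jonas has no further overlaps.
Lucia starts after Ravi ends.
Every pair is clear; the schedule has no overlaps.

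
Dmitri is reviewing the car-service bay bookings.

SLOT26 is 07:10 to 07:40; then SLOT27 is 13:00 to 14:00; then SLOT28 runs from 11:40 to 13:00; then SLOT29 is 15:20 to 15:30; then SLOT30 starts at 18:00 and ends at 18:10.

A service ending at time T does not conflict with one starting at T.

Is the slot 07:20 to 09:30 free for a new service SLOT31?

SLOT26: starts 07:10 before SLOT31 ends 09:30, and ends 07:40 after SLOT31 starts 07:20 → overlap.
SLOT28: starts 11:40 at or after SLOT31 ends 09:30 → clear.
SLOT27: starts 13:00 at or after SLOT31 ends 09:30 → clear.
SLOT29: starts 15:20 at or after SLOT31 ends 09:30 → clear.
SLOT30: starts 18:00 at or after SLOT31 ends 09:30 → clear.
SLOT31 overlaps SLOT26.

No — it overlaps SLOT26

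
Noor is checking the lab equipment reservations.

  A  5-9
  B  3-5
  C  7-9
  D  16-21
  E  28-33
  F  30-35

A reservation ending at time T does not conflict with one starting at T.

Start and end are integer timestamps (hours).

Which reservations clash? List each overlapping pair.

Sorted by start: B, A, C, D, E, F.
A starts exactly when B ends (back-to-back, no overlap), so nothing later overlaps B either.
C starts before A ends → A and C overlap.
D starts after A ends, so nothing later overlaps A either.
D starts after C ends, so nothing later overlaps C either.
E starts after D ends, so nothing later overlaps D either.
F starts before E ends → E and F overlap.

A & C, E & F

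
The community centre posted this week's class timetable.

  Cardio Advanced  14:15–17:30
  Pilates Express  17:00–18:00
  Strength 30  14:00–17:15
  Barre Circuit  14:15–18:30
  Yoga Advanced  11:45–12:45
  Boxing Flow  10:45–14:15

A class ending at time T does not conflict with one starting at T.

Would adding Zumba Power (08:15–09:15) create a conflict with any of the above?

Boxing Flow: starts 10:45 at or after Zumba Power ends 09:15 → clear.
Yoga Advanced: starts 11:45 at or after Zumba Power ends 09:15 → clear.
Strength 30: starts 14:00 at or after Zumba Power ends 09:15 → clear.
Cardio Advanced: starts 14:15 at or after Zumba Power ends 09:15 → clear.
Barre Circuit: starts 14:15 at or after Zumba Power ends 09:15 → clear.
Pilates Express: starts 17:00 at or after Zumba Power ends 09:15 → clear.

No — it doesn't clash with anything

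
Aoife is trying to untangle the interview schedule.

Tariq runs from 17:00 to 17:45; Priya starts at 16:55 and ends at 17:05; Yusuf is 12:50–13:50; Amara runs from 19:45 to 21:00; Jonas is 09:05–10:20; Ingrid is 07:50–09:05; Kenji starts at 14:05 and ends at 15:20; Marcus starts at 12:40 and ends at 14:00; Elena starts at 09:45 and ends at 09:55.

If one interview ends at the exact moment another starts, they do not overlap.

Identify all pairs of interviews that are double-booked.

Elena & Jonas, Marcus & Yusuf, Priya & Tariq

Sorted by start: Ingrid, Jonas, Elena, Marcus, Yusuf, Kenji, Priya, Tariq, Amara.
Jonas starts exactly when Ingrid ends (back-to-back, no overlap) — done with Ingrid.
Elena starts before Jonas ends → Jonas and Elena overlap.
Marcus starts after Jonas ends — done with Jonas.
Marcus starts after Elena ends — done with Elena.
Yusuf starts before Marcus ends → Marcus and Yusuf overlap.
Kenji starts after Marcus ends — done with Marcus.
Kenji starts after Yusuf ends — done with Yusuf.
Priya starts after Kenji ends — done with Kenji.
Tariq starts before Priya ends → Priya and Tariq overlap.
Amara starts after Priya ends.
Amara starts after Tariq ends.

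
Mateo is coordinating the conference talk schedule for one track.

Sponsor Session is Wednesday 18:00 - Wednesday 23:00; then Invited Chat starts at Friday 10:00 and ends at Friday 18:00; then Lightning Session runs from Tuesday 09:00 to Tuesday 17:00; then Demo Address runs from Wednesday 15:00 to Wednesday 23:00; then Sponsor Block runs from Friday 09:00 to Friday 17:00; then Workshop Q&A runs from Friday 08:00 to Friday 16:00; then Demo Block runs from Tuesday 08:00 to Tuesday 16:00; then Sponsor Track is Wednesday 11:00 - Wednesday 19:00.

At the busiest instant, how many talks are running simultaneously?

Walk through starts and ends in time order (an end at T is processed before a start at T):
Tuesday 08:00 start Demo Block → 1
Tuesday 09:00 start Lightning Session → 2
Tuesday 16:00 end Demo Block → 1
Tuesday 17:00 end Lightning Session → 0
Wednesday 11:00 start Sponsor Track → 1
Wednesday 15:00 start Demo Address → 2
Wednesday 18:00 start Sponsor Session → 3
Wednesday 19:00 end Sponsor Track → 2
Wednesday 23:00 end Demo Address → 1
Wednesday 23:00 end Sponsor Session → 0
Friday 08:00 start Workshop Q&A → 1
Friday 09:00 start Sponsor Block → 2
Friday 10:00 start Invited Chat → 3
Friday 16:00 end Workshop Q&A → 2
Friday 17:00 end Sponsor Block → 1
Friday 18:00 end Invited Chat → 0
Peak is 3, at Wednesday 18:00 (Demo Address, Sponsor Session, Sponsor Track).

3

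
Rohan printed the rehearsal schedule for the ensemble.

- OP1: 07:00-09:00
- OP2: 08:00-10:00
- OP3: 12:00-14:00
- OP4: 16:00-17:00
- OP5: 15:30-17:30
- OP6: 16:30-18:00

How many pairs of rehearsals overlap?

Sorted by start: OP1, OP2, OP3, OP5, OP4, OP6.
OP2 starts before OP1 ends → OP1 and OP2 overlap.
OP3 starts after OP1 ends; OP1 is clear from here.
OP3 starts after OP2 ends; OP2 is clear from here.
OP5 starts after OP3 ends; OP3 is clear from here.
OP4 starts before OP5 ends → OP5 and OP4 overlap.
OP6 starts before OP5 ends → OP5 and OP6 overlap.
OP6 starts before OP4 ends → OP4 and OP6 overlap.
Overlapping pairs: OP1 & OP2, OP4 & OP5, OP4 & OP6, OP5 & OP6 — 4 in total.

4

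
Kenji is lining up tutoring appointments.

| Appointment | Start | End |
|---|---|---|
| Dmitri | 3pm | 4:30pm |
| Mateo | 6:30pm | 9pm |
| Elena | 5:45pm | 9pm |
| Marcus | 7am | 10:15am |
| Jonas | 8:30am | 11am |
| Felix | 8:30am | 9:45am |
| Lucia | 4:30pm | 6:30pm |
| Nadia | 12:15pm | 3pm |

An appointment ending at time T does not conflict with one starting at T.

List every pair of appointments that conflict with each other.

Elena & Lucia, Elena & Mateo, Felix & Jonas, Felix & Marcus, Jonas & Marcus

Two intervals overlap when each starts before the other ends.
Sorted by start: Marcus, Felix, Jonas, Nadia, Dmitri, Lucia, Elena, Mateo.
Felix starts before Marcus ends → Marcus and Felix overlap.
Jonas starts before Marcus ends → Marcus and Jonas overlap.
Nadia starts after Marcus ends; Marcus is clear from here.
Jonas starts before Felix ends → Felix and Jonas overlap.
Nadia starts after Felix ends; Felix is clear from here.
Nadia starts after Jonas ends; Jonas is clear from here.
Dmitri starts exactly when Nadia ends (back-to-back, no overlap); Nadia is clear from here.
Lucia starts exactly when Dmitri ends (back-to-back, no overlap); Dmitri is clear from here.
Elena starts before Lucia ends → Lucia and Elena overlap.
Mateo starts exactly when Lucia ends (back-to-back, no overlap).
Mateo starts before Elena ends → Elena and Mateo overlap.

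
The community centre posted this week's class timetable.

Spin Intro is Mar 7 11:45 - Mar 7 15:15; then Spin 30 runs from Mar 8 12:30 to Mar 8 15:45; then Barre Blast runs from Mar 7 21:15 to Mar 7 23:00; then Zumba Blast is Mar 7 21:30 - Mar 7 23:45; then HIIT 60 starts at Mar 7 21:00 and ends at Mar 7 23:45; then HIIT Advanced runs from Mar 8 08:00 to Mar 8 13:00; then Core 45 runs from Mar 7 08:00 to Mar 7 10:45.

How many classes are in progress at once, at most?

3

Walk through starts and ends in time order (an end at T is processed before a start at T):
Mar 7 08:00 start Core 45 → 1
Mar 7 10:45 end Core 45 → 0
Mar 7 11:45 start Spin Intro → 1
Mar 7 15:15 end Spin Intro → 0
Mar 7 21:00 start HIIT 60 → 1
Mar 7 21:15 start Barre Blast → 2
Mar 7 21:30 start Zumba Blast → 3
Mar 7 23:00 end Barre Blast → 2
Mar 7 23:45 end HIIT 60 → 1
Mar 7 23:45 end Zumba Blast → 0
Mar 8 08:00 start HIIT Advanced → 1
Mar 8 12:30 start Spin 30 → 2
Mar 8 13:00 end HIIT Advanced → 1
Mar 8 15:45 end Spin 30 → 0
Peak is 3, at Mar 7 21:30 (Barre Blast, HIIT 60, Zumba Blast).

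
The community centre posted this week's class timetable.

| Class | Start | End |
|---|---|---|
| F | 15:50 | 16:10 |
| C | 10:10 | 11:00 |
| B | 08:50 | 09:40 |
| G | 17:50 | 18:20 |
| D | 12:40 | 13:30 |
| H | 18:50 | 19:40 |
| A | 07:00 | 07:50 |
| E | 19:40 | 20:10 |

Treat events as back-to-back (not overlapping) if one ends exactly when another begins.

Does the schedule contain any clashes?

No

Check each pair: they overlap iff neither finishes before the other starts.
Sorted by start: A, B, C, D, F, G, H, E.
B starts after A ends — done with A.
C starts after B ends — done with B.
D starts after C ends — done with C.
F starts after D ends — done with D.
G starts after F ends — done with F.
H starts after G ends — done with G.
E starts exactly when H ends (back-to-back, no overlap).
Every pair is clear; the schedule has no overlaps.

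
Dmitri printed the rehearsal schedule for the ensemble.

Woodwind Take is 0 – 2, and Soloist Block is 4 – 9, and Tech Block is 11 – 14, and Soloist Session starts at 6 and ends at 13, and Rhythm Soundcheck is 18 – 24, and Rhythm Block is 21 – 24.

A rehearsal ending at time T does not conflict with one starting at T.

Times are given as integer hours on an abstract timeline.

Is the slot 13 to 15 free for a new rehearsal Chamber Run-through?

No — it overlaps Tech Block

Woodwind Take: ends 2 at or before Chamber Run-through starts 13 → clear.
Soloist Block: ends 9 at or before Chamber Run-through starts 13 → clear.
Soloist Session: ends 13 at or before Chamber Run-through starts 13 → clear.
Tech Block: starts 11 before Chamber Run-through ends 15, and ends 14 after Chamber Run-through starts 13 → overlap.
Rhythm Soundcheck: starts 18 at or after Chamber Run-through ends 15 → clear.
Rhythm Block: starts 21 at or after Chamber Run-through ends 15 → clear.
Chamber Run-through overlaps Tech Block.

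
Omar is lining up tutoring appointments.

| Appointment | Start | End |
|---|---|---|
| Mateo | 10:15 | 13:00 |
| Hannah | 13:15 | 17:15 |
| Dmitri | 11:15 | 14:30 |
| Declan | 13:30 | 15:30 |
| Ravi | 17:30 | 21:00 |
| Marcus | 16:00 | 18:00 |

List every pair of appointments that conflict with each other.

Sorted by start: Mateo, Dmitri, Hannah, Declan, Marcus, Ravi.
Dmitri starts before Mateo ends → Mateo and Dmitri overlap.
Hannah starts after Mateo ends, so nothing later overlaps Mateo either.
Hannah starts before Dmitri ends → Dmitri and Hannah overlap.
Declan starts before Dmitri ends → Dmitri and Declan overlap.
Marcus starts after Dmitri ends, so nothing later overlaps Dmitri either.
Declan starts before Hannah ends → Hannah and Declan overlap.
Marcus starts before Hannah ends → Hannah and Marcus overlap.
Ravi starts after Hannah ends.
Marcus starts after Declan ends, so nothing later overlaps Declan either.
Ravi starts before Marcus ends → Marcus and Ravi overlap.

Declan & Dmitri, Declan & Hannah, Dmitri & Hannah, Dmitri & Mateo, Hannah & Marcus, Marcus & Ravi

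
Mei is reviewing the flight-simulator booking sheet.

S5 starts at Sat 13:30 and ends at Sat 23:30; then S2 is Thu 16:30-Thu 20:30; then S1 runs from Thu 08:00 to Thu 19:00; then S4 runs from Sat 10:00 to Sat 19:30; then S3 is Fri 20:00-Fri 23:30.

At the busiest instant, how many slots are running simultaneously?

2

Walk through starts and ends in time order (an end at T is processed before a start at T):
Thu 08:00 start S1 → 1
Thu 16:30 start S2 → 2
Thu 19:00 end S1 → 1
Thu 20:30 end S2 → 0
Fri 20:00 start S3 → 1
Fri 23:30 end S3 → 0
Sat 10:00 start S4 → 1
Sat 13:30 start S5 → 2
Sat 19:30 end S4 → 1
Sat 23:30 end S5 → 0
Peak is 2, at Thu 16:30 (S1, S2).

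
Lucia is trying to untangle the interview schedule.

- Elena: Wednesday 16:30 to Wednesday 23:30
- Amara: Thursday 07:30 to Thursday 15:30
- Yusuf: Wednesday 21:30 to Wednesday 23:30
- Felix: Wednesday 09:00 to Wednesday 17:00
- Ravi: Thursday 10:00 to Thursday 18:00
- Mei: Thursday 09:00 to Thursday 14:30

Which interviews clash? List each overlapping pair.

Amara & Mei, Amara & Ravi, Elena & Felix, Elena & Yusuf, Mei & Ravi

Sorted by start: Felix, Elena, Yusuf, Amara, Mei, Ravi.
Elena starts before Felix ends → Felix and Elena overlap.
Yusuf starts after Felix ends, so Felix has no further overlaps.
Yusuf starts before Elena ends → Elena and Yusuf overlap.
Amara starts after Elena ends, so Elena has no further overlaps.
Amara starts after Yusuf ends, so Yusuf has no further overlaps.
Mei starts before Amara ends → Amara and Mei overlap.
Ravi starts before Amara ends → Amara and Ravi overlap.
Ravi starts before Mei ends → Mei and Ravi overlap.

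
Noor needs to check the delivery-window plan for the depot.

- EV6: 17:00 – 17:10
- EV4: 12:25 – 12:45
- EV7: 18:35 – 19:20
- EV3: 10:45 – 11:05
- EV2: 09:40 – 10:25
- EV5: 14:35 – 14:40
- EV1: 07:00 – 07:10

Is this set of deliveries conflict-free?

Yes

Two intervals overlap when each starts before the other ends.
Sorted by start: EV1, EV2, EV3, EV4, EV5, EV6, EV7.
EV2 starts after EV1 ends; EV1 is clear from here.
EV3 starts after EV2 ends; EV2 is clear from here.
EV4 starts after EV3 ends; EV3 is clear from here.
EV5 starts after EV4 ends; EV4 is clear from here.
EV6 starts after EV5 ends; EV5 is clear from here.
EV7 starts after EV6 ends.
Every pair is clear; the schedule has no overlaps.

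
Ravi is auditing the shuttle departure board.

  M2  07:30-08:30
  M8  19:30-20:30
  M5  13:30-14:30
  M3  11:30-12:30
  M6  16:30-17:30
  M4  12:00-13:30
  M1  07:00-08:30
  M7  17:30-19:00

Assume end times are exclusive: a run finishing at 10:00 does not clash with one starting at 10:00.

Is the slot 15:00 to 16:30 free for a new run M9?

Yes — the slot is free

M1: ends 08:30 at or before M9 starts 15:00 → clear.
M2: ends 08:30 at or before M9 starts 15:00 → clear.
M3: ends 12:30 at or before M9 starts 15:00 → clear.
M4: ends 13:30 at or before M9 starts 15:00 → clear.
M5: ends 14:30 at or before M9 starts 15:00 → clear.
M6: starts 16:30 at or after M9 ends 16:30 → clear.
M7: starts 17:30 at or after M9 ends 16:30 → clear.
M8: starts 19:30 at or after M9 ends 16:30 → clear.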